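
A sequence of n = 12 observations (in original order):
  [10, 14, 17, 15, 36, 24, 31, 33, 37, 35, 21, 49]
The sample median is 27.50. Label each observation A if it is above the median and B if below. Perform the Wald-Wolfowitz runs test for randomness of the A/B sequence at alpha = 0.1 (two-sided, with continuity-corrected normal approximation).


Step 1: Compute median = 27.50; label A = above, B = below.
Labels in order: BBBBABAAAABA  (n_A = 6, n_B = 6)
Step 2: Count runs R = 6.
Step 3: Under H0 (random ordering), E[R] = 2*n_A*n_B/(n_A+n_B) + 1 = 2*6*6/12 + 1 = 7.0000.
        Var[R] = 2*n_A*n_B*(2*n_A*n_B - n_A - n_B) / ((n_A+n_B)^2 * (n_A+n_B-1)) = 4320/1584 = 2.7273.
        SD[R] = 1.6514.
Step 4: Continuity-corrected z = (R + 0.5 - E[R]) / SD[R] = (6 + 0.5 - 7.0000) / 1.6514 = -0.3028.
Step 5: Two-sided p-value via normal approximation = 2*(1 - Phi(|z|)) = 0.762069.
Step 6: alpha = 0.1. fail to reject H0.

R = 6, z = -0.3028, p = 0.762069, fail to reject H0.


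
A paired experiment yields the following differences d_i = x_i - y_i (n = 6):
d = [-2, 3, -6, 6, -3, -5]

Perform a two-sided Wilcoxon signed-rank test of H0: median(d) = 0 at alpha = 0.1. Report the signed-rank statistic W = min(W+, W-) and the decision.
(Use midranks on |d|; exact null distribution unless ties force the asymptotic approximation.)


Step 1: Drop any zero differences (none here) and take |d_i|.
|d| = [2, 3, 6, 6, 3, 5]
Step 2: Midrank |d_i| (ties get averaged ranks).
ranks: |2|->1, |3|->2.5, |6|->5.5, |6|->5.5, |3|->2.5, |5|->4
Step 3: Attach original signs; sum ranks with positive sign and with negative sign.
W+ = 2.5 + 5.5 = 8
W- = 1 + 5.5 + 2.5 + 4 = 13
(Check: W+ + W- = 21 should equal n(n+1)/2 = 21.)
Step 4: Test statistic W = min(W+, W-) = 8.
Step 5: Ties in |d|, so use the tie-corrected normal approximation.
        E[W] = n(n+1)/4 = 6*7/4 = 10.5.
        Tie groups: |d|=3 (t=2), |d|=6 (t=2); sum(t^3 - t) = 12.
        Var[W] = n(n+1)(2n+1)/24 - sum(t^3-t)/48 = 546/24 - 12/48 = 22.5.
        z = (W - E[W]) / sqrt(Var[W]) = (8 - 10.5) / 4.7434 = -0.5270.
        Two-sided p = 2*Phi(z) = 0.598161.
Step 6: alpha = 0.1. fail to reject H0.

W+ = 8, W- = 13, W = min = 8, p = 0.598161, fail to reject H0.


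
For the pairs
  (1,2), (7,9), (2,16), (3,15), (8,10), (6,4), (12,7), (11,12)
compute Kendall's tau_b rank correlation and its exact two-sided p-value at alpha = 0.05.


Step 1: Enumerate the 28 unordered pairs (i,j) with i<j and classify each by sign(x_j-x_i) * sign(y_j-y_i).
  (1,2):dx=+6,dy=+7->C; (1,3):dx=+1,dy=+14->C; (1,4):dx=+2,dy=+13->C; (1,5):dx=+7,dy=+8->C
  (1,6):dx=+5,dy=+2->C; (1,7):dx=+11,dy=+5->C; (1,8):dx=+10,dy=+10->C; (2,3):dx=-5,dy=+7->D
  (2,4):dx=-4,dy=+6->D; (2,5):dx=+1,dy=+1->C; (2,6):dx=-1,dy=-5->C; (2,7):dx=+5,dy=-2->D
  (2,8):dx=+4,dy=+3->C; (3,4):dx=+1,dy=-1->D; (3,5):dx=+6,dy=-6->D; (3,6):dx=+4,dy=-12->D
  (3,7):dx=+10,dy=-9->D; (3,8):dx=+9,dy=-4->D; (4,5):dx=+5,dy=-5->D; (4,6):dx=+3,dy=-11->D
  (4,7):dx=+9,dy=-8->D; (4,8):dx=+8,dy=-3->D; (5,6):dx=-2,dy=-6->C; (5,7):dx=+4,dy=-3->D
  (5,8):dx=+3,dy=+2->C; (6,7):dx=+6,dy=+3->C; (6,8):dx=+5,dy=+8->C; (7,8):dx=-1,dy=+5->D
Step 2: C = 14, D = 14, total pairs = 28.
Step 3: tau = (C - D)/(n(n-1)/2) = (14 - 14)/28 = 0.000000.
Step 4: Exact two-sided p-value (enumerate n! = 40320 permutations of y under H0): p = 1.000000.
Step 5: alpha = 0.05. fail to reject H0.

tau_b = 0.0000 (C=14, D=14), p = 1.000000, fail to reject H0.


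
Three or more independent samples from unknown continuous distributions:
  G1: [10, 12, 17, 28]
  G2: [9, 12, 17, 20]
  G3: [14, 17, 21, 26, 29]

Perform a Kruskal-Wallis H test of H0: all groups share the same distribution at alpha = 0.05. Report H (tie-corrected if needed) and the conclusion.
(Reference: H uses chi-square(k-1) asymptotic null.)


Step 1: Combine all N = 13 observations and assign midranks.
sorted (value, group, rank): (9,G2,1), (10,G1,2), (12,G1,3.5), (12,G2,3.5), (14,G3,5), (17,G1,7), (17,G2,7), (17,G3,7), (20,G2,9), (21,G3,10), (26,G3,11), (28,G1,12), (29,G3,13)
Step 2: Sum ranks within each group.
R_1 = 24.5 (n_1 = 4)
R_2 = 20.5 (n_2 = 4)
R_3 = 46 (n_3 = 5)
Step 3: H = 12/(N(N+1)) * sum(R_i^2/n_i) - 3(N+1)
     = 12/(13*14) * (24.5^2/4 + 20.5^2/4 + 46^2/5) - 3*14
     = 0.065934 * 678.325 - 42
     = 2.724725.
Step 4: Ties present; correction factor C = 1 - 30/(13^3 - 13) = 0.986264. Corrected H = 2.724725 / 0.986264 = 2.762674.
Step 5: Under H0, H ~ chi^2(2); p-value = 0.251242.
Step 6: alpha = 0.05. fail to reject H0.

H = 2.7627, df = 2, p = 0.251242, fail to reject H0.


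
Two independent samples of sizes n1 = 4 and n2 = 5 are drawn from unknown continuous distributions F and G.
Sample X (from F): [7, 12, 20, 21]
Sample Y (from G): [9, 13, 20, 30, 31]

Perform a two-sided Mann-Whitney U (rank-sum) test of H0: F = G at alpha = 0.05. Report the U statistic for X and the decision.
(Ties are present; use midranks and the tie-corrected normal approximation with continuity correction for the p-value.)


Step 1: Combine and sort all 9 observations; assign midranks.
sorted (value, group): (7,X), (9,Y), (12,X), (13,Y), (20,X), (20,Y), (21,X), (30,Y), (31,Y)
ranks: 7->1, 9->2, 12->3, 13->4, 20->5.5, 20->5.5, 21->7, 30->8, 31->9
Step 2: Rank sum for X: R1 = 1 + 3 + 5.5 + 7 = 16.5.
Step 3: U_X = R1 - n1(n1+1)/2 = 16.5 - 4*5/2 = 16.5 - 10 = 6.5.
       U_Y = n1*n2 - U_X = 20 - 6.5 = 13.5.
Step 4: Ties are present, so use the tie-corrected normal approximation (with continuity correction) for the p-value.
Step 5: p-value = 0.460558; compare to alpha = 0.05. fail to reject H0.

U_X = 6.5, p = 0.460558, fail to reject H0 at alpha = 0.05.


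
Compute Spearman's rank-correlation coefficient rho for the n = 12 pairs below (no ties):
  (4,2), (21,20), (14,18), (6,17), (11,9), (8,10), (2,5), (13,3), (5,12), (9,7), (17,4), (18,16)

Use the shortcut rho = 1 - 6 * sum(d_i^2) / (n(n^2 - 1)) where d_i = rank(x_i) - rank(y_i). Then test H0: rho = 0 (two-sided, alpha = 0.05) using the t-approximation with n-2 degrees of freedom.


Step 1: Rank x and y separately (midranks; no ties here).
rank(x): 4->2, 21->12, 14->9, 6->4, 11->7, 8->5, 2->1, 13->8, 5->3, 9->6, 17->10, 18->11
rank(y): 2->1, 20->12, 18->11, 17->10, 9->6, 10->7, 5->4, 3->2, 12->8, 7->5, 4->3, 16->9
Step 2: d_i = R_x(i) - R_y(i); compute d_i^2.
  (2-1)^2=1, (12-12)^2=0, (9-11)^2=4, (4-10)^2=36, (7-6)^2=1, (5-7)^2=4, (1-4)^2=9, (8-2)^2=36, (3-8)^2=25, (6-5)^2=1, (10-3)^2=49, (11-9)^2=4
sum(d^2) = 170.
Step 3: rho = 1 - 6*170 / (12*(12^2 - 1)) = 1 - 1020/1716 = 0.405594.
Step 4: Under H0, t = rho * sqrt((n-2)/(1-rho^2)) = 1.4032 ~ t(10).
Step 5: Two-sided p-value from the t-distribution with 10 df = 0.190836.
Step 6: alpha = 0.05. fail to reject H0.

rho = 0.4056, p = 0.190836, fail to reject H0 at alpha = 0.05.


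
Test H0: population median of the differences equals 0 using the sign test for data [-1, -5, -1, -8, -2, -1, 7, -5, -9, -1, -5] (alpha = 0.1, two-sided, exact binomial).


Step 1: Discard zero differences. Original n = 11; n_eff = number of nonzero differences = 11.
Nonzero differences (with sign): -1, -5, -1, -8, -2, -1, +7, -5, -9, -1, -5
Step 2: Count signs: positive = 1, negative = 10.
Step 3: Under H0: P(positive) = 0.5, so the number of positives S ~ Bin(11, 0.5).
Step 4: Two-sided exact p-value = sum of Bin(11,0.5) probabilities at or below the observed probability = 0.011719.
Step 5: alpha = 0.1. reject H0.

n_eff = 11, pos = 1, neg = 10, p = 0.011719, reject H0.


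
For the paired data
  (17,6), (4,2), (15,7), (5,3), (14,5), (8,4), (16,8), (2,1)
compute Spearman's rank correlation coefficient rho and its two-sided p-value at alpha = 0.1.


Step 1: Rank x and y separately (midranks; no ties here).
rank(x): 17->8, 4->2, 15->6, 5->3, 14->5, 8->4, 16->7, 2->1
rank(y): 6->6, 2->2, 7->7, 3->3, 5->5, 4->4, 8->8, 1->1
Step 2: d_i = R_x(i) - R_y(i); compute d_i^2.
  (8-6)^2=4, (2-2)^2=0, (6-7)^2=1, (3-3)^2=0, (5-5)^2=0, (4-4)^2=0, (7-8)^2=1, (1-1)^2=0
sum(d^2) = 6.
Step 3: rho = 1 - 6*6 / (8*(8^2 - 1)) = 1 - 36/504 = 0.928571.
Step 4: Under H0, t = rho * sqrt((n-2)/(1-rho^2)) = 6.1283 ~ t(6).
Step 5: Two-sided p-value from the t-distribution with 6 df = 0.000863.
Step 6: alpha = 0.1. reject H0.

rho = 0.9286, p = 0.000863, reject H0 at alpha = 0.1.


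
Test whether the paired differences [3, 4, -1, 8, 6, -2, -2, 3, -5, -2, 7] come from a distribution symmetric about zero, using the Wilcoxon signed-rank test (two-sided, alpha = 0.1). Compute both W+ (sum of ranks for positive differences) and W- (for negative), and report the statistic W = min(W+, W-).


Step 1: Drop any zero differences (none here) and take |d_i|.
|d| = [3, 4, 1, 8, 6, 2, 2, 3, 5, 2, 7]
Step 2: Midrank |d_i| (ties get averaged ranks).
ranks: |3|->5.5, |4|->7, |1|->1, |8|->11, |6|->9, |2|->3, |2|->3, |3|->5.5, |5|->8, |2|->3, |7|->10
Step 3: Attach original signs; sum ranks with positive sign and with negative sign.
W+ = 5.5 + 7 + 11 + 9 + 5.5 + 10 = 48
W- = 1 + 3 + 3 + 8 + 3 = 18
(Check: W+ + W- = 66 should equal n(n+1)/2 = 66.)
Step 4: Test statistic W = min(W+, W-) = 18.
Step 5: Ties in |d|, so use the tie-corrected normal approximation.
        E[W] = n(n+1)/4 = 11*12/4 = 33.
        Tie groups: |d|=2 (t=3), |d|=3 (t=2); sum(t^3 - t) = 30.
        Var[W] = n(n+1)(2n+1)/24 - sum(t^3-t)/48 = 3036/24 - 30/48 = 125.875.
        z = (W - E[W]) / sqrt(Var[W]) = (18 - 33) / 11.2194 = -1.3370.
        Two-sided p = 2*Phi(z) = 0.181233.
Step 6: alpha = 0.1. fail to reject H0.

W+ = 48, W- = 18, W = min = 18, p = 0.181233, fail to reject H0.


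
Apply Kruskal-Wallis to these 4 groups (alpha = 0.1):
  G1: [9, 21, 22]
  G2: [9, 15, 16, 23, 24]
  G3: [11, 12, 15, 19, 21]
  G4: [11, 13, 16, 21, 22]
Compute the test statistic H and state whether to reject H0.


Step 1: Combine all N = 18 observations and assign midranks.
sorted (value, group, rank): (9,G1,1.5), (9,G2,1.5), (11,G3,3.5), (11,G4,3.5), (12,G3,5), (13,G4,6), (15,G2,7.5), (15,G3,7.5), (16,G2,9.5), (16,G4,9.5), (19,G3,11), (21,G1,13), (21,G3,13), (21,G4,13), (22,G1,15.5), (22,G4,15.5), (23,G2,17), (24,G2,18)
Step 2: Sum ranks within each group.
R_1 = 30 (n_1 = 3)
R_2 = 53.5 (n_2 = 5)
R_3 = 40 (n_3 = 5)
R_4 = 47.5 (n_4 = 5)
Step 3: H = 12/(N(N+1)) * sum(R_i^2/n_i) - 3(N+1)
     = 12/(18*19) * (30^2/3 + 53.5^2/5 + 40^2/5 + 47.5^2/5) - 3*19
     = 0.035088 * 1643.7 - 57
     = 0.673684.
Step 4: Ties present; correction factor C = 1 - 54/(18^3 - 18) = 0.990712. Corrected H = 0.673684 / 0.990712 = 0.680000.
Step 5: Under H0, H ~ chi^2(3); p-value = 0.877898.
Step 6: alpha = 0.1. fail to reject H0.

H = 0.6800, df = 3, p = 0.877898, fail to reject H0.


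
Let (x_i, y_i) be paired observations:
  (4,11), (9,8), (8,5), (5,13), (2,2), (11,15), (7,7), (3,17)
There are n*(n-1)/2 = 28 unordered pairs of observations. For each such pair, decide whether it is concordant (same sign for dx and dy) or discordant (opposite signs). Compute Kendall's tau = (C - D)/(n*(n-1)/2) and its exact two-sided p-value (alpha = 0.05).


Step 1: Enumerate the 28 unordered pairs (i,j) with i<j and classify each by sign(x_j-x_i) * sign(y_j-y_i).
  (1,2):dx=+5,dy=-3->D; (1,3):dx=+4,dy=-6->D; (1,4):dx=+1,dy=+2->C; (1,5):dx=-2,dy=-9->C
  (1,6):dx=+7,dy=+4->C; (1,7):dx=+3,dy=-4->D; (1,8):dx=-1,dy=+6->D; (2,3):dx=-1,dy=-3->C
  (2,4):dx=-4,dy=+5->D; (2,5):dx=-7,dy=-6->C; (2,6):dx=+2,dy=+7->C; (2,7):dx=-2,dy=-1->C
  (2,8):dx=-6,dy=+9->D; (3,4):dx=-3,dy=+8->D; (3,5):dx=-6,dy=-3->C; (3,6):dx=+3,dy=+10->C
  (3,7):dx=-1,dy=+2->D; (3,8):dx=-5,dy=+12->D; (4,5):dx=-3,dy=-11->C; (4,6):dx=+6,dy=+2->C
  (4,7):dx=+2,dy=-6->D; (4,8):dx=-2,dy=+4->D; (5,6):dx=+9,dy=+13->C; (5,7):dx=+5,dy=+5->C
  (5,8):dx=+1,dy=+15->C; (6,7):dx=-4,dy=-8->C; (6,8):dx=-8,dy=+2->D; (7,8):dx=-4,dy=+10->D
Step 2: C = 15, D = 13, total pairs = 28.
Step 3: tau = (C - D)/(n(n-1)/2) = (15 - 13)/28 = 0.071429.
Step 4: Exact two-sided p-value (enumerate n! = 40320 permutations of y under H0): p = 0.904861.
Step 5: alpha = 0.05. fail to reject H0.

tau_b = 0.0714 (C=15, D=13), p = 0.904861, fail to reject H0.


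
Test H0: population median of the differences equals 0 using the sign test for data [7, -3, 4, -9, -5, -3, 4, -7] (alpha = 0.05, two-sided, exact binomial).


Step 1: Discard zero differences. Original n = 8; n_eff = number of nonzero differences = 8.
Nonzero differences (with sign): +7, -3, +4, -9, -5, -3, +4, -7
Step 2: Count signs: positive = 3, negative = 5.
Step 3: Under H0: P(positive) = 0.5, so the number of positives S ~ Bin(8, 0.5).
Step 4: Two-sided exact p-value = sum of Bin(8,0.5) probabilities at or below the observed probability = 0.726562.
Step 5: alpha = 0.05. fail to reject H0.

n_eff = 8, pos = 3, neg = 5, p = 0.726562, fail to reject H0.


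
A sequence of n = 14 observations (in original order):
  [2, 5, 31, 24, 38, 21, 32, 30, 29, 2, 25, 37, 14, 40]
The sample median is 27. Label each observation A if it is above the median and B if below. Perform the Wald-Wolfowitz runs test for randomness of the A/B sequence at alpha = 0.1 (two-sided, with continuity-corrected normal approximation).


Step 1: Compute median = 27; label A = above, B = below.
Labels in order: BBABABAAABBABA  (n_A = 7, n_B = 7)
Step 2: Count runs R = 10.
Step 3: Under H0 (random ordering), E[R] = 2*n_A*n_B/(n_A+n_B) + 1 = 2*7*7/14 + 1 = 8.0000.
        Var[R] = 2*n_A*n_B*(2*n_A*n_B - n_A - n_B) / ((n_A+n_B)^2 * (n_A+n_B-1)) = 8232/2548 = 3.2308.
        SD[R] = 1.7974.
Step 4: Continuity-corrected z = (R - 0.5 - E[R]) / SD[R] = (10 - 0.5 - 8.0000) / 1.7974 = 0.8345.
Step 5: Two-sided p-value via normal approximation = 2*(1 - Phi(|z|)) = 0.403986.
Step 6: alpha = 0.1. fail to reject H0.

R = 10, z = 0.8345, p = 0.403986, fail to reject H0.


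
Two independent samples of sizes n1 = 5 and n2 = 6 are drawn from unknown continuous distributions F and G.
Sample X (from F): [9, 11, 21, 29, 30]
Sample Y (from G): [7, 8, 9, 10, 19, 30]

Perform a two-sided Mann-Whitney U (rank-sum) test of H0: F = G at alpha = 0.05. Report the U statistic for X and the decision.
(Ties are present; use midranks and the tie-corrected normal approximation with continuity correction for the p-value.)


Step 1: Combine and sort all 11 observations; assign midranks.
sorted (value, group): (7,Y), (8,Y), (9,X), (9,Y), (10,Y), (11,X), (19,Y), (21,X), (29,X), (30,X), (30,Y)
ranks: 7->1, 8->2, 9->3.5, 9->3.5, 10->5, 11->6, 19->7, 21->8, 29->9, 30->10.5, 30->10.5
Step 2: Rank sum for X: R1 = 3.5 + 6 + 8 + 9 + 10.5 = 37.
Step 3: U_X = R1 - n1(n1+1)/2 = 37 - 5*6/2 = 37 - 15 = 22.
       U_Y = n1*n2 - U_X = 30 - 22 = 8.
Step 4: Ties are present, so use the tie-corrected normal approximation (with continuity correction) for the p-value.
Step 5: p-value = 0.233197; compare to alpha = 0.05. fail to reject H0.

U_X = 22, p = 0.233197, fail to reject H0 at alpha = 0.05.


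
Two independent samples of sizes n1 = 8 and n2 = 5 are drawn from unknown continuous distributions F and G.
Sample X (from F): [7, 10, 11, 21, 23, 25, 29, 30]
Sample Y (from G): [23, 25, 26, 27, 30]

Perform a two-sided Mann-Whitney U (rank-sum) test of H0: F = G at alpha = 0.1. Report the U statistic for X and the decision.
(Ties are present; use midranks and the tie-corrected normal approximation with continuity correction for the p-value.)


Step 1: Combine and sort all 13 observations; assign midranks.
sorted (value, group): (7,X), (10,X), (11,X), (21,X), (23,X), (23,Y), (25,X), (25,Y), (26,Y), (27,Y), (29,X), (30,X), (30,Y)
ranks: 7->1, 10->2, 11->3, 21->4, 23->5.5, 23->5.5, 25->7.5, 25->7.5, 26->9, 27->10, 29->11, 30->12.5, 30->12.5
Step 2: Rank sum for X: R1 = 1 + 2 + 3 + 4 + 5.5 + 7.5 + 11 + 12.5 = 46.5.
Step 3: U_X = R1 - n1(n1+1)/2 = 46.5 - 8*9/2 = 46.5 - 36 = 10.5.
       U_Y = n1*n2 - U_X = 40 - 10.5 = 29.5.
Step 4: Ties are present, so use the tie-corrected normal approximation (with continuity correction) for the p-value.
Step 5: p-value = 0.185859; compare to alpha = 0.1. fail to reject H0.

U_X = 10.5, p = 0.185859, fail to reject H0 at alpha = 0.1.


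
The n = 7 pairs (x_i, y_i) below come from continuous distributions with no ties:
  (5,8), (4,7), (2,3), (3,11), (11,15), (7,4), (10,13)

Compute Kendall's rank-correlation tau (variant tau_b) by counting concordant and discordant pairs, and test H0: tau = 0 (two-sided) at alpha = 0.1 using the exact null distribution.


Step 1: Enumerate the 21 unordered pairs (i,j) with i<j and classify each by sign(x_j-x_i) * sign(y_j-y_i).
  (1,2):dx=-1,dy=-1->C; (1,3):dx=-3,dy=-5->C; (1,4):dx=-2,dy=+3->D; (1,5):dx=+6,dy=+7->C
  (1,6):dx=+2,dy=-4->D; (1,7):dx=+5,dy=+5->C; (2,3):dx=-2,dy=-4->C; (2,4):dx=-1,dy=+4->D
  (2,5):dx=+7,dy=+8->C; (2,6):dx=+3,dy=-3->D; (2,7):dx=+6,dy=+6->C; (3,4):dx=+1,dy=+8->C
  (3,5):dx=+9,dy=+12->C; (3,6):dx=+5,dy=+1->C; (3,7):dx=+8,dy=+10->C; (4,5):dx=+8,dy=+4->C
  (4,6):dx=+4,dy=-7->D; (4,7):dx=+7,dy=+2->C; (5,6):dx=-4,dy=-11->C; (5,7):dx=-1,dy=-2->C
  (6,7):dx=+3,dy=+9->C
Step 2: C = 16, D = 5, total pairs = 21.
Step 3: tau = (C - D)/(n(n-1)/2) = (16 - 5)/21 = 0.523810.
Step 4: Exact two-sided p-value (enumerate n! = 5040 permutations of y under H0): p = 0.136111.
Step 5: alpha = 0.1. fail to reject H0.

tau_b = 0.5238 (C=16, D=5), p = 0.136111, fail to reject H0.


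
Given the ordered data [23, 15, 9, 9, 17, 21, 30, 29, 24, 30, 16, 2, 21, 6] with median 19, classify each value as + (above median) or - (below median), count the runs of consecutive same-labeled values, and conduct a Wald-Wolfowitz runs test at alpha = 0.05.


Step 1: Compute median = 19; label A = above, B = below.
Labels in order: ABBBBAAAAABBAB  (n_A = 7, n_B = 7)
Step 2: Count runs R = 6.
Step 3: Under H0 (random ordering), E[R] = 2*n_A*n_B/(n_A+n_B) + 1 = 2*7*7/14 + 1 = 8.0000.
        Var[R] = 2*n_A*n_B*(2*n_A*n_B - n_A - n_B) / ((n_A+n_B)^2 * (n_A+n_B-1)) = 8232/2548 = 3.2308.
        SD[R] = 1.7974.
Step 4: Continuity-corrected z = (R + 0.5 - E[R]) / SD[R] = (6 + 0.5 - 8.0000) / 1.7974 = -0.8345.
Step 5: Two-sided p-value via normal approximation = 2*(1 - Phi(|z|)) = 0.403986.
Step 6: alpha = 0.05. fail to reject H0.

R = 6, z = -0.8345, p = 0.403986, fail to reject H0.


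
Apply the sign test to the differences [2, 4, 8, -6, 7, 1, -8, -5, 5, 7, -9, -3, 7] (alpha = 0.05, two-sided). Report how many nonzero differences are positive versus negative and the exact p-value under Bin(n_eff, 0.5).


Step 1: Discard zero differences. Original n = 13; n_eff = number of nonzero differences = 13.
Nonzero differences (with sign): +2, +4, +8, -6, +7, +1, -8, -5, +5, +7, -9, -3, +7
Step 2: Count signs: positive = 8, negative = 5.
Step 3: Under H0: P(positive) = 0.5, so the number of positives S ~ Bin(13, 0.5).
Step 4: Two-sided exact p-value = sum of Bin(13,0.5) probabilities at or below the observed probability = 0.581055.
Step 5: alpha = 0.05. fail to reject H0.

n_eff = 13, pos = 8, neg = 5, p = 0.581055, fail to reject H0.


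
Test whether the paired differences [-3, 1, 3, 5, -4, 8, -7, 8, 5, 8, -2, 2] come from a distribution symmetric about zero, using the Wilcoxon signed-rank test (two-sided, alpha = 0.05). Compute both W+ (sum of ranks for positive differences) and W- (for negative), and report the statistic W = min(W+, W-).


Step 1: Drop any zero differences (none here) and take |d_i|.
|d| = [3, 1, 3, 5, 4, 8, 7, 8, 5, 8, 2, 2]
Step 2: Midrank |d_i| (ties get averaged ranks).
ranks: |3|->4.5, |1|->1, |3|->4.5, |5|->7.5, |4|->6, |8|->11, |7|->9, |8|->11, |5|->7.5, |8|->11, |2|->2.5, |2|->2.5
Step 3: Attach original signs; sum ranks with positive sign and with negative sign.
W+ = 1 + 4.5 + 7.5 + 11 + 11 + 7.5 + 11 + 2.5 = 56
W- = 4.5 + 6 + 9 + 2.5 = 22
(Check: W+ + W- = 78 should equal n(n+1)/2 = 78.)
Step 4: Test statistic W = min(W+, W-) = 22.
Step 5: Ties in |d|, so use the tie-corrected normal approximation.
        E[W] = n(n+1)/4 = 12*13/4 = 39.
        Tie groups: |d|=2 (t=2), |d|=3 (t=2), |d|=5 (t=2), |d|=8 (t=3); sum(t^3 - t) = 42.
        Var[W] = n(n+1)(2n+1)/24 - sum(t^3-t)/48 = 3900/24 - 42/48 = 161.625.
        z = (W - E[W]) / sqrt(Var[W]) = (22 - 39) / 12.7132 = -1.3372.
        Two-sided p = 2*Phi(z) = 0.181159.
Step 6: alpha = 0.05. fail to reject H0.

W+ = 56, W- = 22, W = min = 22, p = 0.181159, fail to reject H0.


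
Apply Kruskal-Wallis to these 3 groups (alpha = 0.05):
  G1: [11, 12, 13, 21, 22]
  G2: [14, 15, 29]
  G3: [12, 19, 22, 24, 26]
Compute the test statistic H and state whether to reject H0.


Step 1: Combine all N = 13 observations and assign midranks.
sorted (value, group, rank): (11,G1,1), (12,G1,2.5), (12,G3,2.5), (13,G1,4), (14,G2,5), (15,G2,6), (19,G3,7), (21,G1,8), (22,G1,9.5), (22,G3,9.5), (24,G3,11), (26,G3,12), (29,G2,13)
Step 2: Sum ranks within each group.
R_1 = 25 (n_1 = 5)
R_2 = 24 (n_2 = 3)
R_3 = 42 (n_3 = 5)
Step 3: H = 12/(N(N+1)) * sum(R_i^2/n_i) - 3(N+1)
     = 12/(13*14) * (25^2/5 + 24^2/3 + 42^2/5) - 3*14
     = 0.065934 * 669.8 - 42
     = 2.162637.
Step 4: Ties present; correction factor C = 1 - 12/(13^3 - 13) = 0.994505. Corrected H = 2.162637 / 0.994505 = 2.174586.
Step 5: Under H0, H ~ chi^2(2); p-value = 0.337128.
Step 6: alpha = 0.05. fail to reject H0.

H = 2.1746, df = 2, p = 0.337128, fail to reject H0.


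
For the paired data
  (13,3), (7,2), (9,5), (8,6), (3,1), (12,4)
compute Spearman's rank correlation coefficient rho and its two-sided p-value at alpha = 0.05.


Step 1: Rank x and y separately (midranks; no ties here).
rank(x): 13->6, 7->2, 9->4, 8->3, 3->1, 12->5
rank(y): 3->3, 2->2, 5->5, 6->6, 1->1, 4->4
Step 2: d_i = R_x(i) - R_y(i); compute d_i^2.
  (6-3)^2=9, (2-2)^2=0, (4-5)^2=1, (3-6)^2=9, (1-1)^2=0, (5-4)^2=1
sum(d^2) = 20.
Step 3: rho = 1 - 6*20 / (6*(6^2 - 1)) = 1 - 120/210 = 0.428571.
Step 4: Under H0, t = rho * sqrt((n-2)/(1-rho^2)) = 0.9487 ~ t(4).
Step 5: Two-sided p-value from the t-distribution with 4 df = 0.396501.
Step 6: alpha = 0.05. fail to reject H0.

rho = 0.4286, p = 0.396501, fail to reject H0 at alpha = 0.05.


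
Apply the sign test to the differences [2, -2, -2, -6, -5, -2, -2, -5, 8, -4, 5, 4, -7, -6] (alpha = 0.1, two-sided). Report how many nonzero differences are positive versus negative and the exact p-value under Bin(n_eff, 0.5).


Step 1: Discard zero differences. Original n = 14; n_eff = number of nonzero differences = 14.
Nonzero differences (with sign): +2, -2, -2, -6, -5, -2, -2, -5, +8, -4, +5, +4, -7, -6
Step 2: Count signs: positive = 4, negative = 10.
Step 3: Under H0: P(positive) = 0.5, so the number of positives S ~ Bin(14, 0.5).
Step 4: Two-sided exact p-value = sum of Bin(14,0.5) probabilities at or below the observed probability = 0.179565.
Step 5: alpha = 0.1. fail to reject H0.

n_eff = 14, pos = 4, neg = 10, p = 0.179565, fail to reject H0.


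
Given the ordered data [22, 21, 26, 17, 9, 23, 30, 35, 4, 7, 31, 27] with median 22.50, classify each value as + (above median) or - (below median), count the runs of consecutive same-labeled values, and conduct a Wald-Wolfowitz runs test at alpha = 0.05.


Step 1: Compute median = 22.50; label A = above, B = below.
Labels in order: BBABBAAABBAA  (n_A = 6, n_B = 6)
Step 2: Count runs R = 6.
Step 3: Under H0 (random ordering), E[R] = 2*n_A*n_B/(n_A+n_B) + 1 = 2*6*6/12 + 1 = 7.0000.
        Var[R] = 2*n_A*n_B*(2*n_A*n_B - n_A - n_B) / ((n_A+n_B)^2 * (n_A+n_B-1)) = 4320/1584 = 2.7273.
        SD[R] = 1.6514.
Step 4: Continuity-corrected z = (R + 0.5 - E[R]) / SD[R] = (6 + 0.5 - 7.0000) / 1.6514 = -0.3028.
Step 5: Two-sided p-value via normal approximation = 2*(1 - Phi(|z|)) = 0.762069.
Step 6: alpha = 0.05. fail to reject H0.

R = 6, z = -0.3028, p = 0.762069, fail to reject H0.


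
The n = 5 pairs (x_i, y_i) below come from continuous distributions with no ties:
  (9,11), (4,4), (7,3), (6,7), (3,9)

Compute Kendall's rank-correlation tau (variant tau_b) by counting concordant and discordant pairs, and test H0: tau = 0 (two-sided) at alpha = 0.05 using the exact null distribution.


Step 1: Enumerate the 10 unordered pairs (i,j) with i<j and classify each by sign(x_j-x_i) * sign(y_j-y_i).
  (1,2):dx=-5,dy=-7->C; (1,3):dx=-2,dy=-8->C; (1,4):dx=-3,dy=-4->C; (1,5):dx=-6,dy=-2->C
  (2,3):dx=+3,dy=-1->D; (2,4):dx=+2,dy=+3->C; (2,5):dx=-1,dy=+5->D; (3,4):dx=-1,dy=+4->D
  (3,5):dx=-4,dy=+6->D; (4,5):dx=-3,dy=+2->D
Step 2: C = 5, D = 5, total pairs = 10.
Step 3: tau = (C - D)/(n(n-1)/2) = (5 - 5)/10 = 0.000000.
Step 4: Exact two-sided p-value (enumerate n! = 120 permutations of y under H0): p = 1.000000.
Step 5: alpha = 0.05. fail to reject H0.

tau_b = 0.0000 (C=5, D=5), p = 1.000000, fail to reject H0.


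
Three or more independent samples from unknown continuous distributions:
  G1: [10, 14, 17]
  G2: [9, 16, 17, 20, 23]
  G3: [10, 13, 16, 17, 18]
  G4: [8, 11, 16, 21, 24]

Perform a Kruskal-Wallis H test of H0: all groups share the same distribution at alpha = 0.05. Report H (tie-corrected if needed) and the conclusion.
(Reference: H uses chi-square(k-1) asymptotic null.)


Step 1: Combine all N = 18 observations and assign midranks.
sorted (value, group, rank): (8,G4,1), (9,G2,2), (10,G1,3.5), (10,G3,3.5), (11,G4,5), (13,G3,6), (14,G1,7), (16,G2,9), (16,G3,9), (16,G4,9), (17,G1,12), (17,G2,12), (17,G3,12), (18,G3,14), (20,G2,15), (21,G4,16), (23,G2,17), (24,G4,18)
Step 2: Sum ranks within each group.
R_1 = 22.5 (n_1 = 3)
R_2 = 55 (n_2 = 5)
R_3 = 44.5 (n_3 = 5)
R_4 = 49 (n_4 = 5)
Step 3: H = 12/(N(N+1)) * sum(R_i^2/n_i) - 3(N+1)
     = 12/(18*19) * (22.5^2/3 + 55^2/5 + 44.5^2/5 + 49^2/5) - 3*19
     = 0.035088 * 1650 - 57
     = 0.894737.
Step 4: Ties present; correction factor C = 1 - 54/(18^3 - 18) = 0.990712. Corrected H = 0.894737 / 0.990712 = 0.903125.
Step 5: Under H0, H ~ chi^2(3); p-value = 0.824674.
Step 6: alpha = 0.05. fail to reject H0.

H = 0.9031, df = 3, p = 0.824674, fail to reject H0.


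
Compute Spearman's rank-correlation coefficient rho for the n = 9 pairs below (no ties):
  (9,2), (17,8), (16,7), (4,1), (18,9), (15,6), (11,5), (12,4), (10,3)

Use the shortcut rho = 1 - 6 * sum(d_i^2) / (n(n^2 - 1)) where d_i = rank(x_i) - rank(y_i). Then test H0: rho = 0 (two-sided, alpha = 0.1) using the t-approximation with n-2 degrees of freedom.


Step 1: Rank x and y separately (midranks; no ties here).
rank(x): 9->2, 17->8, 16->7, 4->1, 18->9, 15->6, 11->4, 12->5, 10->3
rank(y): 2->2, 8->8, 7->7, 1->1, 9->9, 6->6, 5->5, 4->4, 3->3
Step 2: d_i = R_x(i) - R_y(i); compute d_i^2.
  (2-2)^2=0, (8-8)^2=0, (7-7)^2=0, (1-1)^2=0, (9-9)^2=0, (6-6)^2=0, (4-5)^2=1, (5-4)^2=1, (3-3)^2=0
sum(d^2) = 2.
Step 3: rho = 1 - 6*2 / (9*(9^2 - 1)) = 1 - 12/720 = 0.983333.
Step 4: Under H0, t = rho * sqrt((n-2)/(1-rho^2)) = 14.3096 ~ t(7).
Step 5: Two-sided p-value from the t-distribution with 7 df = 0.000002.
Step 6: alpha = 0.1. reject H0.

rho = 0.9833, p = 0.000002, reject H0 at alpha = 0.1.


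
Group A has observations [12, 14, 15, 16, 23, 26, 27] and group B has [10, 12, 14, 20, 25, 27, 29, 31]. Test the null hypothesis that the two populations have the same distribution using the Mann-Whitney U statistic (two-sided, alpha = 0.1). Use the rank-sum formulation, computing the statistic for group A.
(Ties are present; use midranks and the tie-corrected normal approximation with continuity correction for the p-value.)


Step 1: Combine and sort all 15 observations; assign midranks.
sorted (value, group): (10,Y), (12,X), (12,Y), (14,X), (14,Y), (15,X), (16,X), (20,Y), (23,X), (25,Y), (26,X), (27,X), (27,Y), (29,Y), (31,Y)
ranks: 10->1, 12->2.5, 12->2.5, 14->4.5, 14->4.5, 15->6, 16->7, 20->8, 23->9, 25->10, 26->11, 27->12.5, 27->12.5, 29->14, 31->15
Step 2: Rank sum for X: R1 = 2.5 + 4.5 + 6 + 7 + 9 + 11 + 12.5 = 52.5.
Step 3: U_X = R1 - n1(n1+1)/2 = 52.5 - 7*8/2 = 52.5 - 28 = 24.5.
       U_Y = n1*n2 - U_X = 56 - 24.5 = 31.5.
Step 4: Ties are present, so use the tie-corrected normal approximation (with continuity correction) for the p-value.
Step 5: p-value = 0.727753; compare to alpha = 0.1. fail to reject H0.

U_X = 24.5, p = 0.727753, fail to reject H0 at alpha = 0.1.


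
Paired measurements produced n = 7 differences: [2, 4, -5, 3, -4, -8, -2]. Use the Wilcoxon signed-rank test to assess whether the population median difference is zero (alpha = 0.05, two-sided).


Step 1: Drop any zero differences (none here) and take |d_i|.
|d| = [2, 4, 5, 3, 4, 8, 2]
Step 2: Midrank |d_i| (ties get averaged ranks).
ranks: |2|->1.5, |4|->4.5, |5|->6, |3|->3, |4|->4.5, |8|->7, |2|->1.5
Step 3: Attach original signs; sum ranks with positive sign and with negative sign.
W+ = 1.5 + 4.5 + 3 = 9
W- = 6 + 4.5 + 7 + 1.5 = 19
(Check: W+ + W- = 28 should equal n(n+1)/2 = 28.)
Step 4: Test statistic W = min(W+, W-) = 9.
Step 5: Ties in |d|, so use the tie-corrected normal approximation.
        E[W] = n(n+1)/4 = 7*8/4 = 14.
        Tie groups: |d|=2 (t=2), |d|=4 (t=2); sum(t^3 - t) = 12.
        Var[W] = n(n+1)(2n+1)/24 - sum(t^3-t)/48 = 840/24 - 12/48 = 34.75.
        z = (W - E[W]) / sqrt(Var[W]) = (9 - 14) / 5.8949 = -0.8482.
        Two-sided p = 2*Phi(z) = 0.396333.
Step 6: alpha = 0.05. fail to reject H0.

W+ = 9, W- = 19, W = min = 9, p = 0.396333, fail to reject H0.


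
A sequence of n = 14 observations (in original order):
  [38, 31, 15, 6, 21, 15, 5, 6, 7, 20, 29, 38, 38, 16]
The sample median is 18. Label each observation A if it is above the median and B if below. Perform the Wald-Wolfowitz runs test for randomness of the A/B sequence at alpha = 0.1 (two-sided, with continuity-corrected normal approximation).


Step 1: Compute median = 18; label A = above, B = below.
Labels in order: AABBABBBBAAAAB  (n_A = 7, n_B = 7)
Step 2: Count runs R = 6.
Step 3: Under H0 (random ordering), E[R] = 2*n_A*n_B/(n_A+n_B) + 1 = 2*7*7/14 + 1 = 8.0000.
        Var[R] = 2*n_A*n_B*(2*n_A*n_B - n_A - n_B) / ((n_A+n_B)^2 * (n_A+n_B-1)) = 8232/2548 = 3.2308.
        SD[R] = 1.7974.
Step 4: Continuity-corrected z = (R + 0.5 - E[R]) / SD[R] = (6 + 0.5 - 8.0000) / 1.7974 = -0.8345.
Step 5: Two-sided p-value via normal approximation = 2*(1 - Phi(|z|)) = 0.403986.
Step 6: alpha = 0.1. fail to reject H0.

R = 6, z = -0.8345, p = 0.403986, fail to reject H0.


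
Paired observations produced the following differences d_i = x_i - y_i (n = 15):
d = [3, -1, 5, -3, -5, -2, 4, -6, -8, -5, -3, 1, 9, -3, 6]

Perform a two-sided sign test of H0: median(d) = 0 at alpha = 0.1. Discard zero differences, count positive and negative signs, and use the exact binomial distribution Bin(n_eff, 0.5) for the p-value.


Step 1: Discard zero differences. Original n = 15; n_eff = number of nonzero differences = 15.
Nonzero differences (with sign): +3, -1, +5, -3, -5, -2, +4, -6, -8, -5, -3, +1, +9, -3, +6
Step 2: Count signs: positive = 6, negative = 9.
Step 3: Under H0: P(positive) = 0.5, so the number of positives S ~ Bin(15, 0.5).
Step 4: Two-sided exact p-value = sum of Bin(15,0.5) probabilities at or below the observed probability = 0.607239.
Step 5: alpha = 0.1. fail to reject H0.

n_eff = 15, pos = 6, neg = 9, p = 0.607239, fail to reject H0.


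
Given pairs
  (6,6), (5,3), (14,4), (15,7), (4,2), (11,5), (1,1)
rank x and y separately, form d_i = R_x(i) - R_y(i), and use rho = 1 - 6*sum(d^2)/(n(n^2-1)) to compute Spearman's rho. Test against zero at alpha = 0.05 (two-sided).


Step 1: Rank x and y separately (midranks; no ties here).
rank(x): 6->4, 5->3, 14->6, 15->7, 4->2, 11->5, 1->1
rank(y): 6->6, 3->3, 4->4, 7->7, 2->2, 5->5, 1->1
Step 2: d_i = R_x(i) - R_y(i); compute d_i^2.
  (4-6)^2=4, (3-3)^2=0, (6-4)^2=4, (7-7)^2=0, (2-2)^2=0, (5-5)^2=0, (1-1)^2=0
sum(d^2) = 8.
Step 3: rho = 1 - 6*8 / (7*(7^2 - 1)) = 1 - 48/336 = 0.857143.
Step 4: Under H0, t = rho * sqrt((n-2)/(1-rho^2)) = 3.7210 ~ t(5).
Step 5: Two-sided p-value from the t-distribution with 5 df = 0.013697.
Step 6: alpha = 0.05. reject H0.

rho = 0.8571, p = 0.013697, reject H0 at alpha = 0.05.


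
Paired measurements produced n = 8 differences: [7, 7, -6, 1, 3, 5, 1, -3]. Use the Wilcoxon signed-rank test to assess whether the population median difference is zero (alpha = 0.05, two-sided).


Step 1: Drop any zero differences (none here) and take |d_i|.
|d| = [7, 7, 6, 1, 3, 5, 1, 3]
Step 2: Midrank |d_i| (ties get averaged ranks).
ranks: |7|->7.5, |7|->7.5, |6|->6, |1|->1.5, |3|->3.5, |5|->5, |1|->1.5, |3|->3.5
Step 3: Attach original signs; sum ranks with positive sign and with negative sign.
W+ = 7.5 + 7.5 + 1.5 + 3.5 + 5 + 1.5 = 26.5
W- = 6 + 3.5 = 9.5
(Check: W+ + W- = 36 should equal n(n+1)/2 = 36.)
Step 4: Test statistic W = min(W+, W-) = 9.5.
Step 5: Ties in |d|, so use the tie-corrected normal approximation.
        E[W] = n(n+1)/4 = 8*9/4 = 18.
        Tie groups: |d|=1 (t=2), |d|=3 (t=2), |d|=7 (t=2); sum(t^3 - t) = 18.
        Var[W] = n(n+1)(2n+1)/24 - sum(t^3-t)/48 = 1224/24 - 18/48 = 50.625.
        z = (W - E[W]) / sqrt(Var[W]) = (9.5 - 18) / 7.1151 = -1.1946.
        Two-sided p = 2*Phi(z) = 0.232228.
Step 6: alpha = 0.05. fail to reject H0.

W+ = 26.5, W- = 9.5, W = min = 9.5, p = 0.232228, fail to reject H0.


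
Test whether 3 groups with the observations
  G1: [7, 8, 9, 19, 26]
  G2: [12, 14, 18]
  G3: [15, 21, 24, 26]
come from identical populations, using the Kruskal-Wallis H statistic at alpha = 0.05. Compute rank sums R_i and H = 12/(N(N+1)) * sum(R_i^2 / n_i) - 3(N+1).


Step 1: Combine all N = 12 observations and assign midranks.
sorted (value, group, rank): (7,G1,1), (8,G1,2), (9,G1,3), (12,G2,4), (14,G2,5), (15,G3,6), (18,G2,7), (19,G1,8), (21,G3,9), (24,G3,10), (26,G1,11.5), (26,G3,11.5)
Step 2: Sum ranks within each group.
R_1 = 25.5 (n_1 = 5)
R_2 = 16 (n_2 = 3)
R_3 = 36.5 (n_3 = 4)
Step 3: H = 12/(N(N+1)) * sum(R_i^2/n_i) - 3(N+1)
     = 12/(12*13) * (25.5^2/5 + 16^2/3 + 36.5^2/4) - 3*13
     = 0.076923 * 548.446 - 39
     = 3.188141.
Step 4: Ties present; correction factor C = 1 - 6/(12^3 - 12) = 0.996503. Corrected H = 3.188141 / 0.996503 = 3.199327.
Step 5: Under H0, H ~ chi^2(2); p-value = 0.201964.
Step 6: alpha = 0.05. fail to reject H0.

H = 3.1993, df = 2, p = 0.201964, fail to reject H0.


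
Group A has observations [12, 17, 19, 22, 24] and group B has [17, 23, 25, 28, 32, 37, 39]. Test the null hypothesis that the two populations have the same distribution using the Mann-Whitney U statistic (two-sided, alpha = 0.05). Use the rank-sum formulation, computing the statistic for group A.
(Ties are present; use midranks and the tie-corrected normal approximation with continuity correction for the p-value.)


Step 1: Combine and sort all 12 observations; assign midranks.
sorted (value, group): (12,X), (17,X), (17,Y), (19,X), (22,X), (23,Y), (24,X), (25,Y), (28,Y), (32,Y), (37,Y), (39,Y)
ranks: 12->1, 17->2.5, 17->2.5, 19->4, 22->5, 23->6, 24->7, 25->8, 28->9, 32->10, 37->11, 39->12
Step 2: Rank sum for X: R1 = 1 + 2.5 + 4 + 5 + 7 = 19.5.
Step 3: U_X = R1 - n1(n1+1)/2 = 19.5 - 5*6/2 = 19.5 - 15 = 4.5.
       U_Y = n1*n2 - U_X = 35 - 4.5 = 30.5.
Step 4: Ties are present, so use the tie-corrected normal approximation (with continuity correction) for the p-value.
Step 5: p-value = 0.041997; compare to alpha = 0.05. reject H0.

U_X = 4.5, p = 0.041997, reject H0 at alpha = 0.05.


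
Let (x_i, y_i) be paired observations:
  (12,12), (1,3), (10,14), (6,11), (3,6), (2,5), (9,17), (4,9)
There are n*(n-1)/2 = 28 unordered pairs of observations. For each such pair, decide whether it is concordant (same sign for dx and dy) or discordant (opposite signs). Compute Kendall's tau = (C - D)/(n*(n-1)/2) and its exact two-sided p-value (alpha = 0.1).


Step 1: Enumerate the 28 unordered pairs (i,j) with i<j and classify each by sign(x_j-x_i) * sign(y_j-y_i).
  (1,2):dx=-11,dy=-9->C; (1,3):dx=-2,dy=+2->D; (1,4):dx=-6,dy=-1->C; (1,5):dx=-9,dy=-6->C
  (1,6):dx=-10,dy=-7->C; (1,7):dx=-3,dy=+5->D; (1,8):dx=-8,dy=-3->C; (2,3):dx=+9,dy=+11->C
  (2,4):dx=+5,dy=+8->C; (2,5):dx=+2,dy=+3->C; (2,6):dx=+1,dy=+2->C; (2,7):dx=+8,dy=+14->C
  (2,8):dx=+3,dy=+6->C; (3,4):dx=-4,dy=-3->C; (3,5):dx=-7,dy=-8->C; (3,6):dx=-8,dy=-9->C
  (3,7):dx=-1,dy=+3->D; (3,8):dx=-6,dy=-5->C; (4,5):dx=-3,dy=-5->C; (4,6):dx=-4,dy=-6->C
  (4,7):dx=+3,dy=+6->C; (4,8):dx=-2,dy=-2->C; (5,6):dx=-1,dy=-1->C; (5,7):dx=+6,dy=+11->C
  (5,8):dx=+1,dy=+3->C; (6,7):dx=+7,dy=+12->C; (6,8):dx=+2,dy=+4->C; (7,8):dx=-5,dy=-8->C
Step 2: C = 25, D = 3, total pairs = 28.
Step 3: tau = (C - D)/(n(n-1)/2) = (25 - 3)/28 = 0.785714.
Step 4: Exact two-sided p-value (enumerate n! = 40320 permutations of y under H0): p = 0.005506.
Step 5: alpha = 0.1. reject H0.

tau_b = 0.7857 (C=25, D=3), p = 0.005506, reject H0.


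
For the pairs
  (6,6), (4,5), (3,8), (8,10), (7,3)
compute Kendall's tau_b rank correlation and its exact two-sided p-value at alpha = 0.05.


Step 1: Enumerate the 10 unordered pairs (i,j) with i<j and classify each by sign(x_j-x_i) * sign(y_j-y_i).
  (1,2):dx=-2,dy=-1->C; (1,3):dx=-3,dy=+2->D; (1,4):dx=+2,dy=+4->C; (1,5):dx=+1,dy=-3->D
  (2,3):dx=-1,dy=+3->D; (2,4):dx=+4,dy=+5->C; (2,5):dx=+3,dy=-2->D; (3,4):dx=+5,dy=+2->C
  (3,5):dx=+4,dy=-5->D; (4,5):dx=-1,dy=-7->C
Step 2: C = 5, D = 5, total pairs = 10.
Step 3: tau = (C - D)/(n(n-1)/2) = (5 - 5)/10 = 0.000000.
Step 4: Exact two-sided p-value (enumerate n! = 120 permutations of y under H0): p = 1.000000.
Step 5: alpha = 0.05. fail to reject H0.

tau_b = 0.0000 (C=5, D=5), p = 1.000000, fail to reject H0.


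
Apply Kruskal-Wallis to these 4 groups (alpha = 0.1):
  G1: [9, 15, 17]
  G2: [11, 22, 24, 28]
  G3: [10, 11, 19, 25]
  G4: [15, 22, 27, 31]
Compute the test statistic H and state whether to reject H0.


Step 1: Combine all N = 15 observations and assign midranks.
sorted (value, group, rank): (9,G1,1), (10,G3,2), (11,G2,3.5), (11,G3,3.5), (15,G1,5.5), (15,G4,5.5), (17,G1,7), (19,G3,8), (22,G2,9.5), (22,G4,9.5), (24,G2,11), (25,G3,12), (27,G4,13), (28,G2,14), (31,G4,15)
Step 2: Sum ranks within each group.
R_1 = 13.5 (n_1 = 3)
R_2 = 38 (n_2 = 4)
R_3 = 25.5 (n_3 = 4)
R_4 = 43 (n_4 = 4)
Step 3: H = 12/(N(N+1)) * sum(R_i^2/n_i) - 3(N+1)
     = 12/(15*16) * (13.5^2/3 + 38^2/4 + 25.5^2/4 + 43^2/4) - 3*16
     = 0.050000 * 1046.56 - 48
     = 4.328125.
Step 4: Ties present; correction factor C = 1 - 18/(15^3 - 15) = 0.994643. Corrected H = 4.328125 / 0.994643 = 4.351436.
Step 5: Under H0, H ~ chi^2(3); p-value = 0.225931.
Step 6: alpha = 0.1. fail to reject H0.

H = 4.3514, df = 3, p = 0.225931, fail to reject H0.


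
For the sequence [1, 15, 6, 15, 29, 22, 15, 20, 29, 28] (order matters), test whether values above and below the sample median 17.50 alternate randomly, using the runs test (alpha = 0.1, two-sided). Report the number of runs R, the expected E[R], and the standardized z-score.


Step 1: Compute median = 17.50; label A = above, B = below.
Labels in order: BBBBAABAAA  (n_A = 5, n_B = 5)
Step 2: Count runs R = 4.
Step 3: Under H0 (random ordering), E[R] = 2*n_A*n_B/(n_A+n_B) + 1 = 2*5*5/10 + 1 = 6.0000.
        Var[R] = 2*n_A*n_B*(2*n_A*n_B - n_A - n_B) / ((n_A+n_B)^2 * (n_A+n_B-1)) = 2000/900 = 2.2222.
        SD[R] = 1.4907.
Step 4: Continuity-corrected z = (R + 0.5 - E[R]) / SD[R] = (4 + 0.5 - 6.0000) / 1.4907 = -1.0062.
Step 5: Two-sided p-value via normal approximation = 2*(1 - Phi(|z|)) = 0.314305.
Step 6: alpha = 0.1. fail to reject H0.

R = 4, z = -1.0062, p = 0.314305, fail to reject H0.


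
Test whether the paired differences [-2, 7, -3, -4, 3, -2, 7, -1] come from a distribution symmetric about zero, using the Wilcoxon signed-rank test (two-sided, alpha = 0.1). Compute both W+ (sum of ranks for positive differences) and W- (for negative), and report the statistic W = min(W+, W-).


Step 1: Drop any zero differences (none here) and take |d_i|.
|d| = [2, 7, 3, 4, 3, 2, 7, 1]
Step 2: Midrank |d_i| (ties get averaged ranks).
ranks: |2|->2.5, |7|->7.5, |3|->4.5, |4|->6, |3|->4.5, |2|->2.5, |7|->7.5, |1|->1
Step 3: Attach original signs; sum ranks with positive sign and with negative sign.
W+ = 7.5 + 4.5 + 7.5 = 19.5
W- = 2.5 + 4.5 + 6 + 2.5 + 1 = 16.5
(Check: W+ + W- = 36 should equal n(n+1)/2 = 36.)
Step 4: Test statistic W = min(W+, W-) = 16.5.
Step 5: Ties in |d|, so use the tie-corrected normal approximation.
        E[W] = n(n+1)/4 = 8*9/4 = 18.
        Tie groups: |d|=2 (t=2), |d|=3 (t=2), |d|=7 (t=2); sum(t^3 - t) = 18.
        Var[W] = n(n+1)(2n+1)/24 - sum(t^3-t)/48 = 1224/24 - 18/48 = 50.625.
        z = (W - E[W]) / sqrt(Var[W]) = (16.5 - 18) / 7.1151 = -0.2108.
        Two-sided p = 2*Phi(z) = 0.833029.
Step 6: alpha = 0.1. fail to reject H0.

W+ = 19.5, W- = 16.5, W = min = 16.5, p = 0.833029, fail to reject H0.


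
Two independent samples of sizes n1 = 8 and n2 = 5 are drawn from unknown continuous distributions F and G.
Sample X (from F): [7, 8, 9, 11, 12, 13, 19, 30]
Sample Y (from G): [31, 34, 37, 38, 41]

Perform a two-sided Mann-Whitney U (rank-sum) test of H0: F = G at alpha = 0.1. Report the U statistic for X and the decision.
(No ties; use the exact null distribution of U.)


Step 1: Combine and sort all 13 observations; assign midranks.
sorted (value, group): (7,X), (8,X), (9,X), (11,X), (12,X), (13,X), (19,X), (30,X), (31,Y), (34,Y), (37,Y), (38,Y), (41,Y)
ranks: 7->1, 8->2, 9->3, 11->4, 12->5, 13->6, 19->7, 30->8, 31->9, 34->10, 37->11, 38->12, 41->13
Step 2: Rank sum for X: R1 = 1 + 2 + 3 + 4 + 5 + 6 + 7 + 8 = 36.
Step 3: U_X = R1 - n1(n1+1)/2 = 36 - 8*9/2 = 36 - 36 = 0.
       U_Y = n1*n2 - U_X = 40 - 0 = 40.
Step 4: No ties, so the exact null distribution of U (based on enumerating the C(13,8) = 1287 equally likely rank assignments) gives the two-sided p-value.
Step 5: p-value = 0.001554; compare to alpha = 0.1. reject H0.

U_X = 0, p = 0.001554, reject H0 at alpha = 0.1.
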